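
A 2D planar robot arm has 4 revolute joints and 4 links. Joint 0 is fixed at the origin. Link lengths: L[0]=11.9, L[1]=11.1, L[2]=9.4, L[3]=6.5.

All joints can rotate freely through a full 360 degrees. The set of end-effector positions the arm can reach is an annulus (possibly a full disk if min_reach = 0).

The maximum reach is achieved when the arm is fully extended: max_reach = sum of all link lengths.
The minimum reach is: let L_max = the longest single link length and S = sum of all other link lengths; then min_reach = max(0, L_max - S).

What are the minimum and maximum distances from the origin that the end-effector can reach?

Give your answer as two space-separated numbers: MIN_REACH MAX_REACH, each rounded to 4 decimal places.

Answer: 0.0000 38.9000

Derivation:
Link lengths: [11.9, 11.1, 9.4, 6.5]
max_reach = 11.9 + 11.1 + 9.4 + 6.5 = 38.9
L_max = max([11.9, 11.1, 9.4, 6.5]) = 11.9
S (sum of others) = 38.9 - 11.9 = 27
min_reach = max(0, 11.9 - 27) = max(0, -15.1) = 0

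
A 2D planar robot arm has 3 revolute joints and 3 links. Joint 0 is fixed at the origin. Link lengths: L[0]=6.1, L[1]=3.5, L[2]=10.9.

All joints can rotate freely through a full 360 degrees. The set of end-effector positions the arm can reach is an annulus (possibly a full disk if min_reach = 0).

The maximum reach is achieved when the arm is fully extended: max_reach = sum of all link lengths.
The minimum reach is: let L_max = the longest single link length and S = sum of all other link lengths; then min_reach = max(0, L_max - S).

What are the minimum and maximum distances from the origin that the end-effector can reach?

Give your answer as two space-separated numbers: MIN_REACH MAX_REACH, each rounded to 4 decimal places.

Answer: 1.3000 20.5000

Derivation:
Link lengths: [6.1, 3.5, 10.9]
max_reach = 6.1 + 3.5 + 10.9 = 20.5
L_max = max([6.1, 3.5, 10.9]) = 10.9
S (sum of others) = 20.5 - 10.9 = 9.6
min_reach = max(0, 10.9 - 9.6) = max(0, 1.3) = 1.3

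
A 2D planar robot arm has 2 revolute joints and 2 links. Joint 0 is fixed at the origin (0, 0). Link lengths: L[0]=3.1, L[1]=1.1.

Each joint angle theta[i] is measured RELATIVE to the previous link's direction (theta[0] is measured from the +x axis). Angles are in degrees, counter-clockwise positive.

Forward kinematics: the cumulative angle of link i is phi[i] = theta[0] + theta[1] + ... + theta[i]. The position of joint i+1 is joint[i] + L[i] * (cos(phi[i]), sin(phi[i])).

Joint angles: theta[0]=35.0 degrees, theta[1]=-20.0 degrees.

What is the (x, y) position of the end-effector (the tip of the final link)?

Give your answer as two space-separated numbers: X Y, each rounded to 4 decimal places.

Answer: 3.6019 2.0628

Derivation:
joint[0] = (0.0000, 0.0000)  (base)
link 0: phi[0] = 35 = 35 deg
  cos(35 deg) = 0.8192, sin(35 deg) = 0.5736
  joint[1] = (0.0000, 0.0000) + 3.1 * (0.8192, 0.5736) = (0.0000 + 2.5394, 0.0000 + 1.7781) = (2.5394, 1.7781)
link 1: phi[1] = 35 + -20 = 15 deg
  cos(15 deg) = 0.9659, sin(15 deg) = 0.2588
  joint[2] = (2.5394, 1.7781) + 1.1 * (0.9659, 0.2588) = (2.5394 + 1.0625, 1.7781 + 0.2847) = (3.6019, 2.0628)
End effector: (3.6019, 2.0628)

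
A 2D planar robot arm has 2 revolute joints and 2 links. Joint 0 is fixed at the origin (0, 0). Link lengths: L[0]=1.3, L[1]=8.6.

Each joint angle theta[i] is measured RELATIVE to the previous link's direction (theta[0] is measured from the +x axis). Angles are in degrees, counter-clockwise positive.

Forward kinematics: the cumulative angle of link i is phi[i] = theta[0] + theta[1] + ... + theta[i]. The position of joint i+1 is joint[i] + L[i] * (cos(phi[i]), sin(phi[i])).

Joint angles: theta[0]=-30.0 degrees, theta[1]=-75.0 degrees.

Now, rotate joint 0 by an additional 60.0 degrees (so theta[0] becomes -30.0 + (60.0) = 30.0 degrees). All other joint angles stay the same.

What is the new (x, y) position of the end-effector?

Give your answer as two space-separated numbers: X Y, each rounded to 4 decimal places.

Answer: 7.2070 -5.4311

Derivation:
joint[0] = (0.0000, 0.0000)  (base)
link 0: phi[0] = 30 = 30 deg
  cos(30 deg) = 0.8660, sin(30 deg) = 0.5000
  joint[1] = (0.0000, 0.0000) + 1.3 * (0.8660, 0.5000) = (0.0000 + 1.1258, 0.0000 + 0.6500) = (1.1258, 0.6500)
link 1: phi[1] = 30 + -75 = -45 deg
  cos(-45 deg) = 0.7071, sin(-45 deg) = -0.7071
  joint[2] = (1.1258, 0.6500) + 8.6 * (0.7071, -0.7071) = (1.1258 + 6.0811, 0.6500 + -6.0811) = (7.2070, -5.4311)
End effector: (7.2070, -5.4311)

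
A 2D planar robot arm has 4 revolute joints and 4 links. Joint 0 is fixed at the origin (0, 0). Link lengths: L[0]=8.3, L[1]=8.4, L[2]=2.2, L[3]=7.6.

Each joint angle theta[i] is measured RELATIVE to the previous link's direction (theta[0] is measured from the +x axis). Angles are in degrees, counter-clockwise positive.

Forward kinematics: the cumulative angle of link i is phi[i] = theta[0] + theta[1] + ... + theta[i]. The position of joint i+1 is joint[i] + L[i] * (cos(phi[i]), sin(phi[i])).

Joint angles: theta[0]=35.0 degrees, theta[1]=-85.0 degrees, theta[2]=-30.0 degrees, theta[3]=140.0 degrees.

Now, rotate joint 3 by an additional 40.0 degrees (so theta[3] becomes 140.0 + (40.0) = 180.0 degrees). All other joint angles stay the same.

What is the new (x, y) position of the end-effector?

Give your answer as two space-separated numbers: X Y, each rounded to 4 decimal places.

joint[0] = (0.0000, 0.0000)  (base)
link 0: phi[0] = 35 = 35 deg
  cos(35 deg) = 0.8192, sin(35 deg) = 0.5736
  joint[1] = (0.0000, 0.0000) + 8.3 * (0.8192, 0.5736) = (0.0000 + 6.7990, 0.0000 + 4.7607) = (6.7990, 4.7607)
link 1: phi[1] = 35 + -85 = -50 deg
  cos(-50 deg) = 0.6428, sin(-50 deg) = -0.7660
  joint[2] = (6.7990, 4.7607) + 8.4 * (0.6428, -0.7660) = (6.7990 + 5.3994, 4.7607 + -6.4348) = (12.1984, -1.6741)
link 2: phi[2] = 35 + -85 + -30 = -80 deg
  cos(-80 deg) = 0.1736, sin(-80 deg) = -0.9848
  joint[3] = (12.1984, -1.6741) + 2.2 * (0.1736, -0.9848) = (12.1984 + 0.3820, -1.6741 + -2.1666) = (12.5804, -3.8407)
link 3: phi[3] = 35 + -85 + -30 + 180 = 100 deg
  cos(100 deg) = -0.1736, sin(100 deg) = 0.9848
  joint[4] = (12.5804, -3.8407) + 7.6 * (-0.1736, 0.9848) = (12.5804 + -1.3197, -3.8407 + 7.4845) = (11.2607, 3.6439)
End effector: (11.2607, 3.6439)

Answer: 11.2607 3.6439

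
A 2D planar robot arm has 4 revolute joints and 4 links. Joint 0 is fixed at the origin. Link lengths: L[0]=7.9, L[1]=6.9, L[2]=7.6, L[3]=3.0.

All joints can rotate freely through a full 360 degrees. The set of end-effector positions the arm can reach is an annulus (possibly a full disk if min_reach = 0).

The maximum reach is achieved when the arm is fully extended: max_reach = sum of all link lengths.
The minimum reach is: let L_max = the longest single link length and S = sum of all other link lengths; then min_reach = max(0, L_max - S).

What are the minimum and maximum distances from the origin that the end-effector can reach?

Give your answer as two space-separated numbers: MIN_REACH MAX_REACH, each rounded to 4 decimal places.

Answer: 0.0000 25.4000

Derivation:
Link lengths: [7.9, 6.9, 7.6, 3.0]
max_reach = 7.9 + 6.9 + 7.6 + 3 = 25.4
L_max = max([7.9, 6.9, 7.6, 3.0]) = 7.9
S (sum of others) = 25.4 - 7.9 = 17.5
min_reach = max(0, 7.9 - 17.5) = max(0, -9.6) = 0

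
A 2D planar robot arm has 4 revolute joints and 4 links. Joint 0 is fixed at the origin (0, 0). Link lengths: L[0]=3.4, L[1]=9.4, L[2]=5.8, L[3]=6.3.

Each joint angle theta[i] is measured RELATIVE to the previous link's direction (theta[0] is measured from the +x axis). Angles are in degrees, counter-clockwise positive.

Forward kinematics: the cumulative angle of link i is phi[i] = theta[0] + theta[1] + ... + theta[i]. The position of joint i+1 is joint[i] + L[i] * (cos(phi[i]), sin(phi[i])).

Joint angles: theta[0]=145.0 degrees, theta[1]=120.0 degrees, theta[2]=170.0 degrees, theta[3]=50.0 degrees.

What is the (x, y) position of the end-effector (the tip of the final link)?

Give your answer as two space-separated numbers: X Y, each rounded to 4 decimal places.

joint[0] = (0.0000, 0.0000)  (base)
link 0: phi[0] = 145 = 145 deg
  cos(145 deg) = -0.8192, sin(145 deg) = 0.5736
  joint[1] = (0.0000, 0.0000) + 3.4 * (-0.8192, 0.5736) = (0.0000 + -2.7851, 0.0000 + 1.9502) = (-2.7851, 1.9502)
link 1: phi[1] = 145 + 120 = 265 deg
  cos(265 deg) = -0.0872, sin(265 deg) = -0.9962
  joint[2] = (-2.7851, 1.9502) + 9.4 * (-0.0872, -0.9962) = (-2.7851 + -0.8193, 1.9502 + -9.3642) = (-3.6044, -7.4141)
link 2: phi[2] = 145 + 120 + 170 = 435 deg
  cos(435 deg) = 0.2588, sin(435 deg) = 0.9659
  joint[3] = (-3.6044, -7.4141) + 5.8 * (0.2588, 0.9659) = (-3.6044 + 1.5012, -7.4141 + 5.6024) = (-2.1032, -1.8117)
link 3: phi[3] = 145 + 120 + 170 + 50 = 485 deg
  cos(485 deg) = -0.5736, sin(485 deg) = 0.8192
  joint[4] = (-2.1032, -1.8117) + 6.3 * (-0.5736, 0.8192) = (-2.1032 + -3.6135, -1.8117 + 5.1607) = (-5.7168, 3.3490)
End effector: (-5.7168, 3.3490)

Answer: -5.7168 3.3490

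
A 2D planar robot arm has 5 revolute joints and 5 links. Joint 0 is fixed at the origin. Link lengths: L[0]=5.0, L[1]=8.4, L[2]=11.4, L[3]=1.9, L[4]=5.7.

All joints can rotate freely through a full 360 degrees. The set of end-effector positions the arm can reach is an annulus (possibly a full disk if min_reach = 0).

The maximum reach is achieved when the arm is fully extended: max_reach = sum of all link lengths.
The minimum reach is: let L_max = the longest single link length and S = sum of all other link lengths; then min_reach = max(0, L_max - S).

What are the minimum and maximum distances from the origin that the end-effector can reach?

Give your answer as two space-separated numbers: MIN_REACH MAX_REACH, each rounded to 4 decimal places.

Link lengths: [5.0, 8.4, 11.4, 1.9, 5.7]
max_reach = 5 + 8.4 + 11.4 + 1.9 + 5.7 = 32.4
L_max = max([5.0, 8.4, 11.4, 1.9, 5.7]) = 11.4
S (sum of others) = 32.4 - 11.4 = 21
min_reach = max(0, 11.4 - 21) = max(0, -9.6) = 0

Answer: 0.0000 32.4000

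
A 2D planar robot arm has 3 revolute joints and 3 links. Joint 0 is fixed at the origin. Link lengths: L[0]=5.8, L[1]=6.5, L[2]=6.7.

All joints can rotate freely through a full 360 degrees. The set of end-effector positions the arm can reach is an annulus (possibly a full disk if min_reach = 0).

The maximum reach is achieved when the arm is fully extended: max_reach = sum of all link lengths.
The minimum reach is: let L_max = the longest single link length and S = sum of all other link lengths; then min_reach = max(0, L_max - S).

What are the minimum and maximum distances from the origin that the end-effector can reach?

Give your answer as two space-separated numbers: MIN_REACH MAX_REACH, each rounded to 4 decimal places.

Answer: 0.0000 19.0000

Derivation:
Link lengths: [5.8, 6.5, 6.7]
max_reach = 5.8 + 6.5 + 6.7 = 19
L_max = max([5.8, 6.5, 6.7]) = 6.7
S (sum of others) = 19 - 6.7 = 12.3
min_reach = max(0, 6.7 - 12.3) = max(0, -5.6) = 0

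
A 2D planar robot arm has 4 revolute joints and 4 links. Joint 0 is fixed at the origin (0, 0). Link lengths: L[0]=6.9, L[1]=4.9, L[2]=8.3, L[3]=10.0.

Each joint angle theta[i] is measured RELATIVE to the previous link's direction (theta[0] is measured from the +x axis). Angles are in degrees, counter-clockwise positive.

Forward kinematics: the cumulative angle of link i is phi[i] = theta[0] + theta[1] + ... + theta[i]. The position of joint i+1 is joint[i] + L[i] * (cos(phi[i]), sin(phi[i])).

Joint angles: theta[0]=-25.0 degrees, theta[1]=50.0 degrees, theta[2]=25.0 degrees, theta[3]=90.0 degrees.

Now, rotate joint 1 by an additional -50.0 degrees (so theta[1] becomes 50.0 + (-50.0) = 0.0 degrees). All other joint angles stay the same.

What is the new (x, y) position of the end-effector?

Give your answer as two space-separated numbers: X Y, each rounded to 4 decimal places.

joint[0] = (0.0000, 0.0000)  (base)
link 0: phi[0] = -25 = -25 deg
  cos(-25 deg) = 0.9063, sin(-25 deg) = -0.4226
  joint[1] = (0.0000, 0.0000) + 6.9 * (0.9063, -0.4226) = (0.0000 + 6.2535, 0.0000 + -2.9161) = (6.2535, -2.9161)
link 1: phi[1] = -25 + 0 = -25 deg
  cos(-25 deg) = 0.9063, sin(-25 deg) = -0.4226
  joint[2] = (6.2535, -2.9161) + 4.9 * (0.9063, -0.4226) = (6.2535 + 4.4409, -2.9161 + -2.0708) = (10.6944, -4.9869)
link 2: phi[2] = -25 + 0 + 25 = 0 deg
  cos(0 deg) = 1.0000, sin(0 deg) = 0.0000
  joint[3] = (10.6944, -4.9869) + 8.3 * (1.0000, 0.0000) = (10.6944 + 8.3000, -4.9869 + 0.0000) = (18.9944, -4.9869)
link 3: phi[3] = -25 + 0 + 25 + 90 = 90 deg
  cos(90 deg) = 0.0000, sin(90 deg) = 1.0000
  joint[4] = (18.9944, -4.9869) + 10 * (0.0000, 1.0000) = (18.9944 + 0.0000, -4.9869 + 10.0000) = (18.9944, 5.0131)
End effector: (18.9944, 5.0131)

Answer: 18.9944 5.0131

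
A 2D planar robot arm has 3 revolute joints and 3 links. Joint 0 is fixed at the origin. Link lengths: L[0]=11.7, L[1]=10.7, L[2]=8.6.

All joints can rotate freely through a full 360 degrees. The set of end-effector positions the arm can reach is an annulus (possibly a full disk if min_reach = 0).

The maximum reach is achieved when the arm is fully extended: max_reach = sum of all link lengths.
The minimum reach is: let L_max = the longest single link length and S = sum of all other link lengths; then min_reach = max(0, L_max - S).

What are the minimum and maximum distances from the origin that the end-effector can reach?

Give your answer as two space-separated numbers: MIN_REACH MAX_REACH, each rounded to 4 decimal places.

Answer: 0.0000 31.0000

Derivation:
Link lengths: [11.7, 10.7, 8.6]
max_reach = 11.7 + 10.7 + 8.6 = 31
L_max = max([11.7, 10.7, 8.6]) = 11.7
S (sum of others) = 31 - 11.7 = 19.3
min_reach = max(0, 11.7 - 19.3) = max(0, -7.6) = 0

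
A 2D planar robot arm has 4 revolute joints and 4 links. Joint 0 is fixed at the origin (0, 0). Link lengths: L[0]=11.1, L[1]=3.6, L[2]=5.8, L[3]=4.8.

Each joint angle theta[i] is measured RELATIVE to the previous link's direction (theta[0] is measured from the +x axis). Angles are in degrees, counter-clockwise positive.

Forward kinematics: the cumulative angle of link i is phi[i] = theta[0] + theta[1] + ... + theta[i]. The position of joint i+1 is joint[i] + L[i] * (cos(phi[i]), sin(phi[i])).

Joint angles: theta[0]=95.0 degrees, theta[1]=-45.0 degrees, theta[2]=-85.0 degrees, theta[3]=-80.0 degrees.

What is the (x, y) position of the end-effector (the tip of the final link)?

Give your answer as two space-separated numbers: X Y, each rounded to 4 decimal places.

Answer: 4.0691 6.1385

Derivation:
joint[0] = (0.0000, 0.0000)  (base)
link 0: phi[0] = 95 = 95 deg
  cos(95 deg) = -0.0872, sin(95 deg) = 0.9962
  joint[1] = (0.0000, 0.0000) + 11.1 * (-0.0872, 0.9962) = (0.0000 + -0.9674, 0.0000 + 11.0578) = (-0.9674, 11.0578)
link 1: phi[1] = 95 + -45 = 50 deg
  cos(50 deg) = 0.6428, sin(50 deg) = 0.7660
  joint[2] = (-0.9674, 11.0578) + 3.6 * (0.6428, 0.7660) = (-0.9674 + 2.3140, 11.0578 + 2.7578) = (1.3466, 13.8155)
link 2: phi[2] = 95 + -45 + -85 = -35 deg
  cos(-35 deg) = 0.8192, sin(-35 deg) = -0.5736
  joint[3] = (1.3466, 13.8155) + 5.8 * (0.8192, -0.5736) = (1.3466 + 4.7511, 13.8155 + -3.3267) = (6.0977, 10.4888)
link 3: phi[3] = 95 + -45 + -85 + -80 = -115 deg
  cos(-115 deg) = -0.4226, sin(-115 deg) = -0.9063
  joint[4] = (6.0977, 10.4888) + 4.8 * (-0.4226, -0.9063) = (6.0977 + -2.0286, 10.4888 + -4.3503) = (4.0691, 6.1385)
End effector: (4.0691, 6.1385)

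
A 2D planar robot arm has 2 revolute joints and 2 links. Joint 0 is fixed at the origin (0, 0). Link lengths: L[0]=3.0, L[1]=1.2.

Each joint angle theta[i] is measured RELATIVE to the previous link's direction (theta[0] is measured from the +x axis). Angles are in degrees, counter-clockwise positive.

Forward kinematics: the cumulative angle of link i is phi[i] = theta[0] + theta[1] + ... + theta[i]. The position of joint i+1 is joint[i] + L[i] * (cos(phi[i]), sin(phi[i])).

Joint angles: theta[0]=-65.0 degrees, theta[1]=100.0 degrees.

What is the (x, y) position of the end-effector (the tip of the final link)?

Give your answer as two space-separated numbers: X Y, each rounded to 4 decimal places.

joint[0] = (0.0000, 0.0000)  (base)
link 0: phi[0] = -65 = -65 deg
  cos(-65 deg) = 0.4226, sin(-65 deg) = -0.9063
  joint[1] = (0.0000, 0.0000) + 3 * (0.4226, -0.9063) = (0.0000 + 1.2679, 0.0000 + -2.7189) = (1.2679, -2.7189)
link 1: phi[1] = -65 + 100 = 35 deg
  cos(35 deg) = 0.8192, sin(35 deg) = 0.5736
  joint[2] = (1.2679, -2.7189) + 1.2 * (0.8192, 0.5736) = (1.2679 + 0.9830, -2.7189 + 0.6883) = (2.2508, -2.0306)
End effector: (2.2508, -2.0306)

Answer: 2.2508 -2.0306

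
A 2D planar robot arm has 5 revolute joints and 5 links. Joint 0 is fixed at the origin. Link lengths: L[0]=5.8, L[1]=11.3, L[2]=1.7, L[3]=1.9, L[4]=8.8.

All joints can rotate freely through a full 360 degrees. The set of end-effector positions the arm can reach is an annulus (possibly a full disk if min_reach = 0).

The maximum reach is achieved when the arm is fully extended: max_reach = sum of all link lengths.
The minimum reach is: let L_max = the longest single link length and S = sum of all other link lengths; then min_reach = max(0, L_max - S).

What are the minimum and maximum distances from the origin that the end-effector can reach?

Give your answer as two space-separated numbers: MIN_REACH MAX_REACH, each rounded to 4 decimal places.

Link lengths: [5.8, 11.3, 1.7, 1.9, 8.8]
max_reach = 5.8 + 11.3 + 1.7 + 1.9 + 8.8 = 29.5
L_max = max([5.8, 11.3, 1.7, 1.9, 8.8]) = 11.3
S (sum of others) = 29.5 - 11.3 = 18.2
min_reach = max(0, 11.3 - 18.2) = max(0, -6.9) = 0

Answer: 0.0000 29.5000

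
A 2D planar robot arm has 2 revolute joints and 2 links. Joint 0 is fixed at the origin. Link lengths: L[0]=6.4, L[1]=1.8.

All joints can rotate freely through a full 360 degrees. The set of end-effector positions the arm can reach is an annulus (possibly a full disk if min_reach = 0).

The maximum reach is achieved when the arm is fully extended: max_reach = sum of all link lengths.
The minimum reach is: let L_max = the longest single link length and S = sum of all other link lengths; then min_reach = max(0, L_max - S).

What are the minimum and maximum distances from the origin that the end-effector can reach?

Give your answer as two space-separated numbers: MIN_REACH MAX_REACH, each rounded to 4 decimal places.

Answer: 4.6000 8.2000

Derivation:
Link lengths: [6.4, 1.8]
max_reach = 6.4 + 1.8 = 8.2
L_max = max([6.4, 1.8]) = 6.4
S (sum of others) = 8.2 - 6.4 = 1.8
min_reach = max(0, 6.4 - 1.8) = max(0, 4.6) = 4.6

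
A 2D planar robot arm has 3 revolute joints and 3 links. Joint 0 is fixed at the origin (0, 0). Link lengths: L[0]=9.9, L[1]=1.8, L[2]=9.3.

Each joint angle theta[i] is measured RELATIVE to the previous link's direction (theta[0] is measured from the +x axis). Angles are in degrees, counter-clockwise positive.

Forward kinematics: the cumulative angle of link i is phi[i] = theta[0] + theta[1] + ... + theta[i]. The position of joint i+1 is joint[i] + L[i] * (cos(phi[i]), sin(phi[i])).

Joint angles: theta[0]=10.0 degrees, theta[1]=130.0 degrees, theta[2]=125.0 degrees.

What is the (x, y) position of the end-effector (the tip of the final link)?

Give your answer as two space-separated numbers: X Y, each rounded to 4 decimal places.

joint[0] = (0.0000, 0.0000)  (base)
link 0: phi[0] = 10 = 10 deg
  cos(10 deg) = 0.9848, sin(10 deg) = 0.1736
  joint[1] = (0.0000, 0.0000) + 9.9 * (0.9848, 0.1736) = (0.0000 + 9.7496, 0.0000 + 1.7191) = (9.7496, 1.7191)
link 1: phi[1] = 10 + 130 = 140 deg
  cos(140 deg) = -0.7660, sin(140 deg) = 0.6428
  joint[2] = (9.7496, 1.7191) + 1.8 * (-0.7660, 0.6428) = (9.7496 + -1.3789, 1.7191 + 1.1570) = (8.3707, 2.8761)
link 2: phi[2] = 10 + 130 + 125 = 265 deg
  cos(265 deg) = -0.0872, sin(265 deg) = -0.9962
  joint[3] = (8.3707, 2.8761) + 9.3 * (-0.0872, -0.9962) = (8.3707 + -0.8105, 2.8761 + -9.2646) = (7.5602, -6.3885)
End effector: (7.5602, -6.3885)

Answer: 7.5602 -6.3885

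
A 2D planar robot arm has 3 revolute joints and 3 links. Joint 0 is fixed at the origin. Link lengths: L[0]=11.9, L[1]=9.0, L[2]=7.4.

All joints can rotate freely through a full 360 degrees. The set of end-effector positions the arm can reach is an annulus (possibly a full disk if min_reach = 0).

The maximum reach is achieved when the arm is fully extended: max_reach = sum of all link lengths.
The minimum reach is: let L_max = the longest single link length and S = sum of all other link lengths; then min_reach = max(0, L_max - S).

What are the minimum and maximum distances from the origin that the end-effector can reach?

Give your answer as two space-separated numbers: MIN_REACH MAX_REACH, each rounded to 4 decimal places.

Link lengths: [11.9, 9.0, 7.4]
max_reach = 11.9 + 9 + 7.4 = 28.3
L_max = max([11.9, 9.0, 7.4]) = 11.9
S (sum of others) = 28.3 - 11.9 = 16.4
min_reach = max(0, 11.9 - 16.4) = max(0, -4.5) = 0

Answer: 0.0000 28.3000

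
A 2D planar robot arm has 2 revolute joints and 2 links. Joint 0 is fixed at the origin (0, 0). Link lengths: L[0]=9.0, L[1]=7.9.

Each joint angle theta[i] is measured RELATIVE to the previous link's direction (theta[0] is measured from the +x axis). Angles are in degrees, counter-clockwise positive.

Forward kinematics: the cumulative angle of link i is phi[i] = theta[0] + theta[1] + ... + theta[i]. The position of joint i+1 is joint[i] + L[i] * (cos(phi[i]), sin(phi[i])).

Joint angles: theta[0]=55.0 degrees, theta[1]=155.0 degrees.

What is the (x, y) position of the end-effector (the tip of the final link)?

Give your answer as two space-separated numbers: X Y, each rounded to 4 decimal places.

Answer: -1.6794 3.4224

Derivation:
joint[0] = (0.0000, 0.0000)  (base)
link 0: phi[0] = 55 = 55 deg
  cos(55 deg) = 0.5736, sin(55 deg) = 0.8192
  joint[1] = (0.0000, 0.0000) + 9 * (0.5736, 0.8192) = (0.0000 + 5.1622, 0.0000 + 7.3724) = (5.1622, 7.3724)
link 1: phi[1] = 55 + 155 = 210 deg
  cos(210 deg) = -0.8660, sin(210 deg) = -0.5000
  joint[2] = (5.1622, 7.3724) + 7.9 * (-0.8660, -0.5000) = (5.1622 + -6.8416, 7.3724 + -3.9500) = (-1.6794, 3.4224)
End effector: (-1.6794, 3.4224)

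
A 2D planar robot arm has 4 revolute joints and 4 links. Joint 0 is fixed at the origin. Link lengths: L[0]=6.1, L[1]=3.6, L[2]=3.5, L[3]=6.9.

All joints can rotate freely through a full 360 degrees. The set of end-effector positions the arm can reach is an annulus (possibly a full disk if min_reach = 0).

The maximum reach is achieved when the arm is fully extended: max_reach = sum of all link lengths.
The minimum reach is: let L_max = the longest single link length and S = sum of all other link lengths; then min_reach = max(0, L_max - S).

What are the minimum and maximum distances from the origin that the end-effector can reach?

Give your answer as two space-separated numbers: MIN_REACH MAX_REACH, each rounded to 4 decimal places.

Link lengths: [6.1, 3.6, 3.5, 6.9]
max_reach = 6.1 + 3.6 + 3.5 + 6.9 = 20.1
L_max = max([6.1, 3.6, 3.5, 6.9]) = 6.9
S (sum of others) = 20.1 - 6.9 = 13.2
min_reach = max(0, 6.9 - 13.2) = max(0, -6.3) = 0

Answer: 0.0000 20.1000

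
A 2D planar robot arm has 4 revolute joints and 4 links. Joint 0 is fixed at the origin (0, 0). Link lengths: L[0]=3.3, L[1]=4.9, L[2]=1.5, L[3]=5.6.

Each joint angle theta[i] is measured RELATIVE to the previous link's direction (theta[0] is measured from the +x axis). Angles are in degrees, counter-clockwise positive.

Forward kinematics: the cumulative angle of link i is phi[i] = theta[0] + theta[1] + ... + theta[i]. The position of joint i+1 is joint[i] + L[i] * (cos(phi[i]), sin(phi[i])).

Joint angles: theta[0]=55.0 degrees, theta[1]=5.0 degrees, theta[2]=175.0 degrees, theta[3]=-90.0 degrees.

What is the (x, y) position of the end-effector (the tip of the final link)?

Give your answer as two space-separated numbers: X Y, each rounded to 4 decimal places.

Answer: -1.1048 8.9300

Derivation:
joint[0] = (0.0000, 0.0000)  (base)
link 0: phi[0] = 55 = 55 deg
  cos(55 deg) = 0.5736, sin(55 deg) = 0.8192
  joint[1] = (0.0000, 0.0000) + 3.3 * (0.5736, 0.8192) = (0.0000 + 1.8928, 0.0000 + 2.7032) = (1.8928, 2.7032)
link 1: phi[1] = 55 + 5 = 60 deg
  cos(60 deg) = 0.5000, sin(60 deg) = 0.8660
  joint[2] = (1.8928, 2.7032) + 4.9 * (0.5000, 0.8660) = (1.8928 + 2.4500, 2.7032 + 4.2435) = (4.3428, 6.9467)
link 2: phi[2] = 55 + 5 + 175 = 235 deg
  cos(235 deg) = -0.5736, sin(235 deg) = -0.8192
  joint[3] = (4.3428, 6.9467) + 1.5 * (-0.5736, -0.8192) = (4.3428 + -0.8604, 6.9467 + -1.2287) = (3.4824, 5.7180)
link 3: phi[3] = 55 + 5 + 175 + -90 = 145 deg
  cos(145 deg) = -0.8192, sin(145 deg) = 0.5736
  joint[4] = (3.4824, 5.7180) + 5.6 * (-0.8192, 0.5736) = (3.4824 + -4.5873, 5.7180 + 3.2120) = (-1.1048, 8.9300)
End effector: (-1.1048, 8.9300)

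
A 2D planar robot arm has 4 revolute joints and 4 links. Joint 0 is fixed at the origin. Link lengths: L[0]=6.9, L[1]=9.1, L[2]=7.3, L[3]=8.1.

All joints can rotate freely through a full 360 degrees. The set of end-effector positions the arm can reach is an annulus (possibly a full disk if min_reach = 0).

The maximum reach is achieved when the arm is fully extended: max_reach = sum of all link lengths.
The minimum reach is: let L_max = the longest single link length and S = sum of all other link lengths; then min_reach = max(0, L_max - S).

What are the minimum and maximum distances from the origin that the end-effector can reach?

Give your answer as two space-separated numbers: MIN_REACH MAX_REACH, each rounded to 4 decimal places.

Answer: 0.0000 31.4000

Derivation:
Link lengths: [6.9, 9.1, 7.3, 8.1]
max_reach = 6.9 + 9.1 + 7.3 + 8.1 = 31.4
L_max = max([6.9, 9.1, 7.3, 8.1]) = 9.1
S (sum of others) = 31.4 - 9.1 = 22.3
min_reach = max(0, 9.1 - 22.3) = max(0, -13.2) = 0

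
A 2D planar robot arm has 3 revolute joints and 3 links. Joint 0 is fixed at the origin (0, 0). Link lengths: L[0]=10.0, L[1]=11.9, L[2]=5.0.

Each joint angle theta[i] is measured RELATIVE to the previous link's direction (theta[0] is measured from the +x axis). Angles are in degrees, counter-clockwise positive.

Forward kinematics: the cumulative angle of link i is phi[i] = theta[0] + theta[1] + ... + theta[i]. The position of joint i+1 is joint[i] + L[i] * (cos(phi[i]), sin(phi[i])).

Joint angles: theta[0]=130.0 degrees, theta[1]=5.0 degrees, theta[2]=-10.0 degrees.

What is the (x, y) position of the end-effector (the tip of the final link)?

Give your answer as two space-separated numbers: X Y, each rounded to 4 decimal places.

Answer: -17.7103 20.1708

Derivation:
joint[0] = (0.0000, 0.0000)  (base)
link 0: phi[0] = 130 = 130 deg
  cos(130 deg) = -0.6428, sin(130 deg) = 0.7660
  joint[1] = (0.0000, 0.0000) + 10 * (-0.6428, 0.7660) = (0.0000 + -6.4279, 0.0000 + 7.6604) = (-6.4279, 7.6604)
link 1: phi[1] = 130 + 5 = 135 deg
  cos(135 deg) = -0.7071, sin(135 deg) = 0.7071
  joint[2] = (-6.4279, 7.6604) + 11.9 * (-0.7071, 0.7071) = (-6.4279 + -8.4146, 7.6604 + 8.4146) = (-14.8424, 16.0750)
link 2: phi[2] = 130 + 5 + -10 = 125 deg
  cos(125 deg) = -0.5736, sin(125 deg) = 0.8192
  joint[3] = (-14.8424, 16.0750) + 5 * (-0.5736, 0.8192) = (-14.8424 + -2.8679, 16.0750 + 4.0958) = (-17.7103, 20.1708)
End effector: (-17.7103, 20.1708)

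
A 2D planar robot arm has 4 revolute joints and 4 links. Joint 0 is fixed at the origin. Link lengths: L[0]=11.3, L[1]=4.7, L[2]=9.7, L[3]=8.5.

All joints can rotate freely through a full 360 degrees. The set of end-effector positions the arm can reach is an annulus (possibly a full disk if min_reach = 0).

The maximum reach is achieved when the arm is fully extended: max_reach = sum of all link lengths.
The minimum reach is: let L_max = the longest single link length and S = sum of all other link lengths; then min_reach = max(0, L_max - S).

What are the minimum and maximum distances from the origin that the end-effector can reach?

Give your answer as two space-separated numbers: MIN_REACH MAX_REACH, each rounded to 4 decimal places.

Answer: 0.0000 34.2000

Derivation:
Link lengths: [11.3, 4.7, 9.7, 8.5]
max_reach = 11.3 + 4.7 + 9.7 + 8.5 = 34.2
L_max = max([11.3, 4.7, 9.7, 8.5]) = 11.3
S (sum of others) = 34.2 - 11.3 = 22.9
min_reach = max(0, 11.3 - 22.9) = max(0, -11.6) = 0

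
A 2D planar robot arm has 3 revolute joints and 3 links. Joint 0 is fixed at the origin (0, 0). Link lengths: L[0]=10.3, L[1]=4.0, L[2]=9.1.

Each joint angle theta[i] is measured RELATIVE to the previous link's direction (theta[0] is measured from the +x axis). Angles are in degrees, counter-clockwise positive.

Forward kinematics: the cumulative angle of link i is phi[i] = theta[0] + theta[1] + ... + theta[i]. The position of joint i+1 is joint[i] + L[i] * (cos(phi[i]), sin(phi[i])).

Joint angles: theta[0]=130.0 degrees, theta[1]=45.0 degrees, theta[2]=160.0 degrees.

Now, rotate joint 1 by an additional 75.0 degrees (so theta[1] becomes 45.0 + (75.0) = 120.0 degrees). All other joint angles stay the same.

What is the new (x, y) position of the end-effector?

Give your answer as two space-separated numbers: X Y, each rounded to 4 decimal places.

Answer: -2.1394 11.1025

Derivation:
joint[0] = (0.0000, 0.0000)  (base)
link 0: phi[0] = 130 = 130 deg
  cos(130 deg) = -0.6428, sin(130 deg) = 0.7660
  joint[1] = (0.0000, 0.0000) + 10.3 * (-0.6428, 0.7660) = (0.0000 + -6.6207, 0.0000 + 7.8903) = (-6.6207, 7.8903)
link 1: phi[1] = 130 + 120 = 250 deg
  cos(250 deg) = -0.3420, sin(250 deg) = -0.9397
  joint[2] = (-6.6207, 7.8903) + 4 * (-0.3420, -0.9397) = (-6.6207 + -1.3681, 7.8903 + -3.7588) = (-7.9888, 4.1315)
link 2: phi[2] = 130 + 120 + 160 = 410 deg
  cos(410 deg) = 0.6428, sin(410 deg) = 0.7660
  joint[3] = (-7.9888, 4.1315) + 9.1 * (0.6428, 0.7660) = (-7.9888 + 5.8494, 4.1315 + 6.9710) = (-2.1394, 11.1025)
End effector: (-2.1394, 11.1025)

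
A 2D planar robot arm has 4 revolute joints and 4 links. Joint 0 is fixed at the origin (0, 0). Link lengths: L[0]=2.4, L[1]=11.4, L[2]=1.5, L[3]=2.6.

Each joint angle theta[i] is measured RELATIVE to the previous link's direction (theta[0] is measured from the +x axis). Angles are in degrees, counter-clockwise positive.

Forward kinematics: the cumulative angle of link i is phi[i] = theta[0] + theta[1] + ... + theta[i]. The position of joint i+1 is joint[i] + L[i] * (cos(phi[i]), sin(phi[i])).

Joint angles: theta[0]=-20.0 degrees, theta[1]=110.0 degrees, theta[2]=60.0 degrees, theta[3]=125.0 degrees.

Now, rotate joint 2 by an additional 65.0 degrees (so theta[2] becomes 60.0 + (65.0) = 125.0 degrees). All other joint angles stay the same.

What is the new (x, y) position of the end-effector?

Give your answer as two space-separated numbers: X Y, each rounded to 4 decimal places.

Answer: 3.4697 8.8295

Derivation:
joint[0] = (0.0000, 0.0000)  (base)
link 0: phi[0] = -20 = -20 deg
  cos(-20 deg) = 0.9397, sin(-20 deg) = -0.3420
  joint[1] = (0.0000, 0.0000) + 2.4 * (0.9397, -0.3420) = (0.0000 + 2.2553, 0.0000 + -0.8208) = (2.2553, -0.8208)
link 1: phi[1] = -20 + 110 = 90 deg
  cos(90 deg) = 0.0000, sin(90 deg) = 1.0000
  joint[2] = (2.2553, -0.8208) + 11.4 * (0.0000, 1.0000) = (2.2553 + 0.0000, -0.8208 + 11.4000) = (2.2553, 10.5792)
link 2: phi[2] = -20 + 110 + 125 = 215 deg
  cos(215 deg) = -0.8192, sin(215 deg) = -0.5736
  joint[3] = (2.2553, 10.5792) + 1.5 * (-0.8192, -0.5736) = (2.2553 + -1.2287, 10.5792 + -0.8604) = (1.0265, 9.7188)
link 3: phi[3] = -20 + 110 + 125 + 125 = 340 deg
  cos(340 deg) = 0.9397, sin(340 deg) = -0.3420
  joint[4] = (1.0265, 9.7188) + 2.6 * (0.9397, -0.3420) = (1.0265 + 2.4432, 9.7188 + -0.8893) = (3.4697, 8.8295)
End effector: (3.4697, 8.8295)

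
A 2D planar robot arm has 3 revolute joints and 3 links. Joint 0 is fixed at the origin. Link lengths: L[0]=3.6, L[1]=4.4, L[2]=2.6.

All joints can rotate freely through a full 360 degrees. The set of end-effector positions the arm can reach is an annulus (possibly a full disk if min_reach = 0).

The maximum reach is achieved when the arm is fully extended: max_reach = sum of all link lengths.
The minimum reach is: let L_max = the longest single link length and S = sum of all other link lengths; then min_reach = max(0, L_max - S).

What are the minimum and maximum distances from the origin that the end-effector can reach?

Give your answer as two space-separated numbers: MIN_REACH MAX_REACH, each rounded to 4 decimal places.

Answer: 0.0000 10.6000

Derivation:
Link lengths: [3.6, 4.4, 2.6]
max_reach = 3.6 + 4.4 + 2.6 = 10.6
L_max = max([3.6, 4.4, 2.6]) = 4.4
S (sum of others) = 10.6 - 4.4 = 6.2
min_reach = max(0, 4.4 - 6.2) = max(0, -1.8) = 0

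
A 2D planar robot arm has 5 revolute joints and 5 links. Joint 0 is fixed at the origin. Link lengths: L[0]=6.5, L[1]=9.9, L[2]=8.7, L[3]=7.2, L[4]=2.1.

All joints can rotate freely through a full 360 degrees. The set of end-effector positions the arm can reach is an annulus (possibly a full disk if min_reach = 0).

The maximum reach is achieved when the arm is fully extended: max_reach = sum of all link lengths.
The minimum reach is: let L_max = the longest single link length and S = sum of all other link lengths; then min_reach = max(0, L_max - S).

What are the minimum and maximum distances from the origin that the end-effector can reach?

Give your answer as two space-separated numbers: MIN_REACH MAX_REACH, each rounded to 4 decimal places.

Link lengths: [6.5, 9.9, 8.7, 7.2, 2.1]
max_reach = 6.5 + 9.9 + 8.7 + 7.2 + 2.1 = 34.4
L_max = max([6.5, 9.9, 8.7, 7.2, 2.1]) = 9.9
S (sum of others) = 34.4 - 9.9 = 24.5
min_reach = max(0, 9.9 - 24.5) = max(0, -14.6) = 0

Answer: 0.0000 34.4000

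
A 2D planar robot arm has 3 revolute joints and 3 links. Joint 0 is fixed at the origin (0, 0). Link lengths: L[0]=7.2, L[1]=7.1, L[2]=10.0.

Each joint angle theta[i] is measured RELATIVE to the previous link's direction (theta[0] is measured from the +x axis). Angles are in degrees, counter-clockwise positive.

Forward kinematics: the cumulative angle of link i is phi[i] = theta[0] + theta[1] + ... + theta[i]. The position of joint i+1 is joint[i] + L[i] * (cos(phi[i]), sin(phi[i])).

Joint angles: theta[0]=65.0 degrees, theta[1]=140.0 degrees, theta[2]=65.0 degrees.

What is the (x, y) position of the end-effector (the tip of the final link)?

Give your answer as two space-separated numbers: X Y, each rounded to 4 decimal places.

Answer: -3.3919 -6.4752

Derivation:
joint[0] = (0.0000, 0.0000)  (base)
link 0: phi[0] = 65 = 65 deg
  cos(65 deg) = 0.4226, sin(65 deg) = 0.9063
  joint[1] = (0.0000, 0.0000) + 7.2 * (0.4226, 0.9063) = (0.0000 + 3.0429, 0.0000 + 6.5254) = (3.0429, 6.5254)
link 1: phi[1] = 65 + 140 = 205 deg
  cos(205 deg) = -0.9063, sin(205 deg) = -0.4226
  joint[2] = (3.0429, 6.5254) + 7.1 * (-0.9063, -0.4226) = (3.0429 + -6.4348, 6.5254 + -3.0006) = (-3.3919, 3.5248)
link 2: phi[2] = 65 + 140 + 65 = 270 deg
  cos(270 deg) = -0.0000, sin(270 deg) = -1.0000
  joint[3] = (-3.3919, 3.5248) + 10 * (-0.0000, -1.0000) = (-3.3919 + -0.0000, 3.5248 + -10.0000) = (-3.3919, -6.4752)
End effector: (-3.3919, -6.4752)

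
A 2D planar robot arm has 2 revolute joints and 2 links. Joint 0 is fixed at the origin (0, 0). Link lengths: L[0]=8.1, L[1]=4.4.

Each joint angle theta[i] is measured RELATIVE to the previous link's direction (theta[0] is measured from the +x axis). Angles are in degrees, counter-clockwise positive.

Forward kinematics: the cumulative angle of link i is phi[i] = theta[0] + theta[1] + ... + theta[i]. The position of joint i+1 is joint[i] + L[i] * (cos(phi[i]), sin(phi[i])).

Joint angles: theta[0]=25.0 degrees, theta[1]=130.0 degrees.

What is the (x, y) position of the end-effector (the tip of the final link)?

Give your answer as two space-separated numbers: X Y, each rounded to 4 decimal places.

joint[0] = (0.0000, 0.0000)  (base)
link 0: phi[0] = 25 = 25 deg
  cos(25 deg) = 0.9063, sin(25 deg) = 0.4226
  joint[1] = (0.0000, 0.0000) + 8.1 * (0.9063, 0.4226) = (0.0000 + 7.3411, 0.0000 + 3.4232) = (7.3411, 3.4232)
link 1: phi[1] = 25 + 130 = 155 deg
  cos(155 deg) = -0.9063, sin(155 deg) = 0.4226
  joint[2] = (7.3411, 3.4232) + 4.4 * (-0.9063, 0.4226) = (7.3411 + -3.9878, 3.4232 + 1.8595) = (3.3533, 5.2827)
End effector: (3.3533, 5.2827)

Answer: 3.3533 5.2827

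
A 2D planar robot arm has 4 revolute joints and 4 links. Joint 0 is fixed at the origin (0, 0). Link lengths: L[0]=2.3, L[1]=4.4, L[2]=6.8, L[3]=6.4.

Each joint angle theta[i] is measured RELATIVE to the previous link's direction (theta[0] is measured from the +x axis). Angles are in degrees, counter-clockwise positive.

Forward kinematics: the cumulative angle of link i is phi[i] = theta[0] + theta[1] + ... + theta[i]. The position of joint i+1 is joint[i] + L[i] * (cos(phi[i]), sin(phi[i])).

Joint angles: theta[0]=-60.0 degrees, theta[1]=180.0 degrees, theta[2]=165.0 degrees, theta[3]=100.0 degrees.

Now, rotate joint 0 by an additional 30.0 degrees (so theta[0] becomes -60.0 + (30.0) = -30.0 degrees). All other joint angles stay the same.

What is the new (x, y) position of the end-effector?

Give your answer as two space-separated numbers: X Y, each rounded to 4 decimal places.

Answer: 6.6606 1.4842

Derivation:
joint[0] = (0.0000, 0.0000)  (base)
link 0: phi[0] = -30 = -30 deg
  cos(-30 deg) = 0.8660, sin(-30 deg) = -0.5000
  joint[1] = (0.0000, 0.0000) + 2.3 * (0.8660, -0.5000) = (0.0000 + 1.9919, 0.0000 + -1.1500) = (1.9919, -1.1500)
link 1: phi[1] = -30 + 180 = 150 deg
  cos(150 deg) = -0.8660, sin(150 deg) = 0.5000
  joint[2] = (1.9919, -1.1500) + 4.4 * (-0.8660, 0.5000) = (1.9919 + -3.8105, -1.1500 + 2.2000) = (-1.8187, 1.0500)
link 2: phi[2] = -30 + 180 + 165 = 315 deg
  cos(315 deg) = 0.7071, sin(315 deg) = -0.7071
  joint[3] = (-1.8187, 1.0500) + 6.8 * (0.7071, -0.7071) = (-1.8187 + 4.8083, 1.0500 + -4.8083) = (2.9897, -3.7583)
link 3: phi[3] = -30 + 180 + 165 + 100 = 415 deg
  cos(415 deg) = 0.5736, sin(415 deg) = 0.8192
  joint[4] = (2.9897, -3.7583) + 6.4 * (0.5736, 0.8192) = (2.9897 + 3.6709, -3.7583 + 5.2426) = (6.6606, 1.4842)
End effector: (6.6606, 1.4842)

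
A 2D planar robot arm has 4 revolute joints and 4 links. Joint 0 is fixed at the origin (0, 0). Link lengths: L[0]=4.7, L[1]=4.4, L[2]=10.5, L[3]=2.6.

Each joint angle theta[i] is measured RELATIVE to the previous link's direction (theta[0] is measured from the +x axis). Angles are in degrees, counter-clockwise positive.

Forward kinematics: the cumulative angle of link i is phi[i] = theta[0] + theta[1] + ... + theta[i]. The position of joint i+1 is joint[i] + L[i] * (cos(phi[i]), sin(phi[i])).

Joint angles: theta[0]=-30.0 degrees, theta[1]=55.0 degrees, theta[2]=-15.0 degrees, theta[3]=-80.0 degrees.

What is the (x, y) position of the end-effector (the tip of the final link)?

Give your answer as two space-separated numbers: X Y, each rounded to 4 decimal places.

Answer: 19.2878 -1.1104

Derivation:
joint[0] = (0.0000, 0.0000)  (base)
link 0: phi[0] = -30 = -30 deg
  cos(-30 deg) = 0.8660, sin(-30 deg) = -0.5000
  joint[1] = (0.0000, 0.0000) + 4.7 * (0.8660, -0.5000) = (0.0000 + 4.0703, 0.0000 + -2.3500) = (4.0703, -2.3500)
link 1: phi[1] = -30 + 55 = 25 deg
  cos(25 deg) = 0.9063, sin(25 deg) = 0.4226
  joint[2] = (4.0703, -2.3500) + 4.4 * (0.9063, 0.4226) = (4.0703 + 3.9878, -2.3500 + 1.8595) = (8.0581, -0.4905)
link 2: phi[2] = -30 + 55 + -15 = 10 deg
  cos(10 deg) = 0.9848, sin(10 deg) = 0.1736
  joint[3] = (8.0581, -0.4905) + 10.5 * (0.9848, 0.1736) = (8.0581 + 10.3405, -0.4905 + 1.8233) = (18.3986, 1.3328)
link 3: phi[3] = -30 + 55 + -15 + -80 = -70 deg
  cos(-70 deg) = 0.3420, sin(-70 deg) = -0.9397
  joint[4] = (18.3986, 1.3328) + 2.6 * (0.3420, -0.9397) = (18.3986 + 0.8893, 1.3328 + -2.4432) = (19.2878, -1.1104)
End effector: (19.2878, -1.1104)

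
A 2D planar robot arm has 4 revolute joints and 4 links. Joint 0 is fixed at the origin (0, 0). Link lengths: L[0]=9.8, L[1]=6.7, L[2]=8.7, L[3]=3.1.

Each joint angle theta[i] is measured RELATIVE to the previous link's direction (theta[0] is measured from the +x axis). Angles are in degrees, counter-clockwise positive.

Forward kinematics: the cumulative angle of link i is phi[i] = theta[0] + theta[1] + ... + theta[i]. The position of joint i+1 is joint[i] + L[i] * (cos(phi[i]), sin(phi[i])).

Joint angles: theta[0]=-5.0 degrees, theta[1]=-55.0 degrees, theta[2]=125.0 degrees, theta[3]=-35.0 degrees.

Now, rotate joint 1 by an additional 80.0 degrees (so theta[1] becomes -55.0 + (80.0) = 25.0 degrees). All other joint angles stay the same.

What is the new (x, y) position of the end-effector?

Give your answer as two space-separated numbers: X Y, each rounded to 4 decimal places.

Answer: 7.8718 9.3406

Derivation:
joint[0] = (0.0000, 0.0000)  (base)
link 0: phi[0] = -5 = -5 deg
  cos(-5 deg) = 0.9962, sin(-5 deg) = -0.0872
  joint[1] = (0.0000, 0.0000) + 9.8 * (0.9962, -0.0872) = (0.0000 + 9.7627, 0.0000 + -0.8541) = (9.7627, -0.8541)
link 1: phi[1] = -5 + 25 = 20 deg
  cos(20 deg) = 0.9397, sin(20 deg) = 0.3420
  joint[2] = (9.7627, -0.8541) + 6.7 * (0.9397, 0.3420) = (9.7627 + 6.2959, -0.8541 + 2.2915) = (16.0586, 1.4374)
link 2: phi[2] = -5 + 25 + 125 = 145 deg
  cos(145 deg) = -0.8192, sin(145 deg) = 0.5736
  joint[3] = (16.0586, 1.4374) + 8.7 * (-0.8192, 0.5736) = (16.0586 + -7.1266, 1.4374 + 4.9901) = (8.9320, 6.4275)
link 3: phi[3] = -5 + 25 + 125 + -35 = 110 deg
  cos(110 deg) = -0.3420, sin(110 deg) = 0.9397
  joint[4] = (8.9320, 6.4275) + 3.1 * (-0.3420, 0.9397) = (8.9320 + -1.0603, 6.4275 + 2.9130) = (7.8718, 9.3406)
End effector: (7.8718, 9.3406)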